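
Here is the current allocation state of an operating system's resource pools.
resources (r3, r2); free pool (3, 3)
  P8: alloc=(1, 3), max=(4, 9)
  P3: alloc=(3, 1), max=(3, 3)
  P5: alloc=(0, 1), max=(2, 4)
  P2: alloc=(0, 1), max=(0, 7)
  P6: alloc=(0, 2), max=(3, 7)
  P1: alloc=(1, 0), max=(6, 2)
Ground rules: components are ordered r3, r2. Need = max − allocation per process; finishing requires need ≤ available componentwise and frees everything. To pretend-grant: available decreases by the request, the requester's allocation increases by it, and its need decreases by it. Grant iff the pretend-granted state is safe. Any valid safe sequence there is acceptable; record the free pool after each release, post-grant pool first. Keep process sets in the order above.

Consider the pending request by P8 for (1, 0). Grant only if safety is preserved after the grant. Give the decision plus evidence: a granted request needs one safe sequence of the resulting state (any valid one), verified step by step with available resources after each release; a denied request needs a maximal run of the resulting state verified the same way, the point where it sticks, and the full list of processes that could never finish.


GRANT. The post-grant state is safe; one safe sequence: P3, P5, P6, P8, P1, P2.
Key observation: with (2, 3) left after the transfer, P3 can run at once — the state stays safe.
Verifying the post-grant state step by step:
  pool = (2, 3)
  P3 needs (0, 2) <= (2, 3) -> finishes; pool += (3, 1) = (5, 4)
  P5 needs (2, 3) <= (5, 4) -> finishes; pool += (0, 1) = (5, 5)
  P6 needs (3, 5) <= (5, 5) -> finishes; pool += (0, 2) = (5, 7)
  P8 needs (2, 6) <= (5, 7) -> finishes; pool += (2, 3) = (7, 10)
  P1 needs (5, 2) <= (7, 10) -> finishes; pool += (1, 0) = (8, 10)
  P2 needs (0, 6) <= (8, 10) -> finishes; pool += (0, 1) = (8, 11)


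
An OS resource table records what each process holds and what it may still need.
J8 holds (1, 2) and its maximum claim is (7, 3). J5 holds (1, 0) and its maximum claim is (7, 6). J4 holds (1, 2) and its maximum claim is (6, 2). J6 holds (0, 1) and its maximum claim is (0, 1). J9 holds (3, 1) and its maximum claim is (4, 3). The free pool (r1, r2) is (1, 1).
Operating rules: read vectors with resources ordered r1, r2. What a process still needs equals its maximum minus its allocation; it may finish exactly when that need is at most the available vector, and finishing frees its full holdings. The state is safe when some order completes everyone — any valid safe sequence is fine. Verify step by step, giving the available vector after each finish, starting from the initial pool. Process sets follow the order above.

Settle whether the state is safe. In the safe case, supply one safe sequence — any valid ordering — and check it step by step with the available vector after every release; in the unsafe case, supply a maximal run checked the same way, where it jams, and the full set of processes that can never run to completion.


UNSAFE — no complete ordering exists.
Key observation: even finishing J6, J9 leaves just (4, 3) free — too little r1 for any of the remaining processes.
A maximal execution: J6, J9 — then nothing else fits. Walking it through:
  pool = (1, 1)
  run J6 (needs (0, 0), free (1, 1)); after release of (0, 1) the pool is (1, 2)
  run J9 (needs (1, 2), free (1, 2)); after release of (3, 1) the pool is (4, 3)
  J8 still needs (6, 1) but only (4, 3) is free — short on r1
  J5 still needs (6, 6) but only (4, 3) is free — short on r1 and r2
  J4 still needs (5, 0) but only (4, 3) is free — short on r1
Permanently blocked: J8, J5 and J4.


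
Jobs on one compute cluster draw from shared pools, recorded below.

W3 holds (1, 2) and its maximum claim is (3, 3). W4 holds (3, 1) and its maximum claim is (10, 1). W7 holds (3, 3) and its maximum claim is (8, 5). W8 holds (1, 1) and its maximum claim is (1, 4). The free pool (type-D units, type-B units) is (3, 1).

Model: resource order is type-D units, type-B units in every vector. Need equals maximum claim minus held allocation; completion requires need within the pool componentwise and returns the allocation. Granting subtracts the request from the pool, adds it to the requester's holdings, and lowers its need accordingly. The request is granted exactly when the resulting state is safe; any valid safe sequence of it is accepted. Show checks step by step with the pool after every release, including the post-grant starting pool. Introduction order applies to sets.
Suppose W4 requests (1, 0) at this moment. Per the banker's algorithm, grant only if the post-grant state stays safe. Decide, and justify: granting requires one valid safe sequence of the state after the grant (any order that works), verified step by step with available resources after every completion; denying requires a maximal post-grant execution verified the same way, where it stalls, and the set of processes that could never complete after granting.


DENY. Granting would leave the state unsafe.
Key observation: even finishing W3, W8 leaves just (4, 4) free — too little type-D units for any of the remaining processes.
On the post-grant state, W3, W8 is a maximal run — nothing extends it. Step-by-step check:
  pool = (2, 1)
  W3: need (2, 1) fits (2, 1); releases (1, 2), pool now (3, 3)
  W8: need (0, 3) fits (3, 3); releases (1, 1), pool now (4, 4)
  W4 cannot run: need (6, 0) vs free (4, 4) (insufficient type-D units)
  W7 cannot run: need (5, 2) vs free (4, 4) (insufficient type-D units)
Processes that could never finish after the grant: W4 and W7.


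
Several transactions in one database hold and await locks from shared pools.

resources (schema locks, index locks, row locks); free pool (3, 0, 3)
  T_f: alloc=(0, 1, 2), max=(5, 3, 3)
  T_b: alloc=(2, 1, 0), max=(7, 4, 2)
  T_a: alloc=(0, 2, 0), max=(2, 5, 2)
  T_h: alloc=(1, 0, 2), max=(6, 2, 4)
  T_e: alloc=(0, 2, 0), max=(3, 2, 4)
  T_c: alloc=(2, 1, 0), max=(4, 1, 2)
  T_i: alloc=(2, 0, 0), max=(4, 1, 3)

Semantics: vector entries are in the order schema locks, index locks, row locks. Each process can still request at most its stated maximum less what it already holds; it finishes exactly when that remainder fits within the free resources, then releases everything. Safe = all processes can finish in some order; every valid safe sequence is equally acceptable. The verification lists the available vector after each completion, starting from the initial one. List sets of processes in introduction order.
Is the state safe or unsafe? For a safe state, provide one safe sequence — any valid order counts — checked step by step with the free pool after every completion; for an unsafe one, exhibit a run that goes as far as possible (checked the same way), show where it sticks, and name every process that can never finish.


UNSAFE — no complete ordering exists.
Key observation: after T_c, T_i the pool peaks at (7, 1, 3), and each blocked process is short somewhere: T_f on index locks; T_b on index locks; T_a on index locks; T_h on index locks; T_e on row locks.
The run T_c, T_i cannot be extended any further. Step-by-step check:
  pool = (3, 0, 3)
  T_c: need (2, 0, 2) fits (3, 0, 3); releases (2, 1, 0), pool now (5, 1, 3)
  T_i: need (2, 1, 3) fits (5, 1, 3); releases (2, 0, 0), pool now (7, 1, 3)
  blocked: T_f wants (5, 2, 1), pool (7, 1, 3) — not enough index locks
  blocked: T_b wants (5, 3, 2), pool (7, 1, 3) — not enough index locks
  blocked: T_a wants (2, 3, 2), pool (7, 1, 3) — not enough index locks
  blocked: T_h wants (5, 2, 2), pool (7, 1, 3) — not enough index locks
  blocked: T_e wants (3, 0, 4), pool (7, 1, 3) — not enough row locks
Processes that can never finish: T_f, T_b, T_a, T_h and T_e.


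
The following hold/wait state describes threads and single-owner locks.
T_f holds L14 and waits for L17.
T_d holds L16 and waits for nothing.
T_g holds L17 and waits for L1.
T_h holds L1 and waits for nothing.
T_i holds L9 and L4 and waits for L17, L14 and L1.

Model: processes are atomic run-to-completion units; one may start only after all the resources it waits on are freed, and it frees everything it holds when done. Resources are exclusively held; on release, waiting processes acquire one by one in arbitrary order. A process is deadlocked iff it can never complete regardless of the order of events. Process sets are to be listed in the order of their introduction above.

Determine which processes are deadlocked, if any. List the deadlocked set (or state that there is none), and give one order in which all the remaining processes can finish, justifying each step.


No process is deadlocked.
Key observation: although several processes wait, no cycle exists — each chain bottoms out at a free runner.
The rest can finish in the order T_h, T_g, T_d, T_f, T_i.
Step-by-step check:
  T_h: no waits; runs immediately, freeing L1
  T_g: everything it awaited (L1) is free; runs, freeing L17
  T_d: no waits; runs immediately, freeing L16
  T_f: everything it awaited (L17) is free; runs, freeing L14
  T_i: everything it awaited (L17, L14 and L1) is free; runs, freeing L9 and L4


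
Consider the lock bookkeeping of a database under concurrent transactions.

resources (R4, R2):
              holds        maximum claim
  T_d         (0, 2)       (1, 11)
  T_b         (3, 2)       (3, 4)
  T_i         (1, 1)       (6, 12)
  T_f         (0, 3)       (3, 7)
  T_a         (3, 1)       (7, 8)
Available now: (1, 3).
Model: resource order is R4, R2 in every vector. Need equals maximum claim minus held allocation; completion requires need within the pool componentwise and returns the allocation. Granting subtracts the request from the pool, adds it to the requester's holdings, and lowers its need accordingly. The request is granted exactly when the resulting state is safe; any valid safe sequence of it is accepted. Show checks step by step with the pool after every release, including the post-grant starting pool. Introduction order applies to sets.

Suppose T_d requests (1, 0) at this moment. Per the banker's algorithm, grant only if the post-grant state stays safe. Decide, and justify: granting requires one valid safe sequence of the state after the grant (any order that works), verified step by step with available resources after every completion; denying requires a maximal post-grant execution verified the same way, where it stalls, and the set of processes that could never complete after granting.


DENY — the pretend-granted state is unsafe.
Key observation: after T_b, T_f the pool peaks at (3, 8), and each blocked process is short somewhere: T_d on R2; T_i on R4, R2; T_a on R4.
Pretend the grant happened; the run T_b, T_f goes as far as possible. Verifying each step:
  pool = (0, 3)
  T_b: need (0, 2) fits (0, 3); releases (3, 2), pool now (3, 5)
  T_f: need (3, 4) fits (3, 5); releases (0, 3), pool now (3, 8)
  T_d cannot run: need (0, 9) vs free (3, 8) (insufficient R2)
  T_i cannot run: need (5, 11) vs free (3, 8) (insufficient R4 and R2)
  T_a cannot run: need (4, 7) vs free (3, 8) (insufficient R4)
Post-grant, the permanently blocked set is T_d, T_i and T_a.


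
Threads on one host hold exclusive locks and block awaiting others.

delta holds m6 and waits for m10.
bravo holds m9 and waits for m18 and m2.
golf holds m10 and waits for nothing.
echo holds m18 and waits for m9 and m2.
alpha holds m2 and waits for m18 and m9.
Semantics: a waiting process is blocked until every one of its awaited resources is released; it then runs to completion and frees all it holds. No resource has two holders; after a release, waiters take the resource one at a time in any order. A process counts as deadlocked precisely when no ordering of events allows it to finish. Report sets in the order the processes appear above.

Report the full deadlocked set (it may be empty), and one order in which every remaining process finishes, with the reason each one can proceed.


Deadlocked: bravo, echo and alpha.
Key observation: the waits loop around bravo -> echo -> bravo with no way out; alpha is caught in further circular waits.
A valid finishing order for the others: golf, delta.
Check, step by step:
  golf: no waits; runs immediately, freeing m10
  run delta (all its waits — m10 — are resolved); releases m6


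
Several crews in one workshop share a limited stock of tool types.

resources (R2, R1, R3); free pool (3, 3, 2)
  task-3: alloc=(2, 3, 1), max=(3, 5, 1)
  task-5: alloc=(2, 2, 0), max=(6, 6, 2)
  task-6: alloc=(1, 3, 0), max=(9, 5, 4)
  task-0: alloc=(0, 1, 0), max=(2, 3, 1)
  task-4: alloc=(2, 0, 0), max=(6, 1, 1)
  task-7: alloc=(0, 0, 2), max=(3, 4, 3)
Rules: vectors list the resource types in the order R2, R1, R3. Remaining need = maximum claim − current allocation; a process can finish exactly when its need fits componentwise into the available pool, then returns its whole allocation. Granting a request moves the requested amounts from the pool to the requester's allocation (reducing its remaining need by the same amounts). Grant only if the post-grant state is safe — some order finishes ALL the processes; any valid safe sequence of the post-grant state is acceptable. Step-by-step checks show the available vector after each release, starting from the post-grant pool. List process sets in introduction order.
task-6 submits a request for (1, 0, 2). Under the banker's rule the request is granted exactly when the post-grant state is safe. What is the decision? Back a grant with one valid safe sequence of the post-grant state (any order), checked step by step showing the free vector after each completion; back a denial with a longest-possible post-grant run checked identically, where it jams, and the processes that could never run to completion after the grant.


GRANT: granting preserves safety; a valid post-grant sequence is task-3, task-7, task-4, task-5, task-0, task-6.
Key observation: even at the reduced pool (2, 3, 0), task-3 fits immediately, so safety survives the grant.
Verifying the post-grant state step by step:
  pool = (2, 3, 0)
  run task-3 (needs (1, 2, 0), free (2, 3, 0)); after release of (2, 3, 1) the pool is (4, 6, 1)
  run task-7 (needs (3, 4, 1), free (4, 6, 1)); after release of (0, 0, 2) the pool is (4, 6, 3)
  run task-4 (needs (4, 1, 1), free (4, 6, 3)); after release of (2, 0, 0) the pool is (6, 6, 3)
  run task-5 (needs (4, 4, 2), free (6, 6, 3)); after release of (2, 2, 0) the pool is (8, 8, 3)
  run task-0 (needs (2, 2, 1), free (8, 8, 3)); after release of (0, 1, 0) the pool is (8, 9, 3)
  run task-6 (needs (7, 2, 2), free (8, 9, 3)); after release of (2, 3, 2) the pool is (10, 12, 5)


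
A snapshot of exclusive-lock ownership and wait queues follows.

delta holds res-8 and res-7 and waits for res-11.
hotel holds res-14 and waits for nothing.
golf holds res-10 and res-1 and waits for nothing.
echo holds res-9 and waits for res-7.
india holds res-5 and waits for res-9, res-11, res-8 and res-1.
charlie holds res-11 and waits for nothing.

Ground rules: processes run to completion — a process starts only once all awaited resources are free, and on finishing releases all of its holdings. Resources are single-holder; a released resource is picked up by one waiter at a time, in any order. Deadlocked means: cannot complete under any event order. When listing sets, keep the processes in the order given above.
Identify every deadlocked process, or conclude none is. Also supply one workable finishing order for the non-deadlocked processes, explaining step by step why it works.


No process is deadlocked.
Key observation: all waits point, directly or indirectly, at processes that can finish, so nothing is permanently blocked.
One completion order for the rest: charlie, delta, hotel, echo, golf, india.
Verifying each step:
  run charlie (it waits on nothing); releases res-11
  delta: everything it awaited (res-11) is free; runs, freeing res-8 and res-7
  run hotel (it waits on nothing); releases res-14
  echo: everything it awaited (res-7) is free; runs, freeing res-9
  run golf (it waits on nothing); releases res-10 and res-1
  india: everything it awaited (res-9, res-11, res-8 and res-1) is free; runs, freeing res-5


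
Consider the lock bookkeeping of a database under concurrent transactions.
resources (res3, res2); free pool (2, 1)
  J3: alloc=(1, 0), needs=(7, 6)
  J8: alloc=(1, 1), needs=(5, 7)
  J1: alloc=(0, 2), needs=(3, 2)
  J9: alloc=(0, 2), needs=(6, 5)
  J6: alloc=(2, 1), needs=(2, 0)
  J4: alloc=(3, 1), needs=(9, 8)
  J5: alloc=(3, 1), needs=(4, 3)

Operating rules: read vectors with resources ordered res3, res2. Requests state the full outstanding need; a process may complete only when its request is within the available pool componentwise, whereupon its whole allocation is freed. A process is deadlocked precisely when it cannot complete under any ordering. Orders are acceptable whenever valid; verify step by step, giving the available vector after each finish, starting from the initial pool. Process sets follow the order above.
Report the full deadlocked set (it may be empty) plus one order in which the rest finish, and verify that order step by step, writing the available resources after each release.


No process is deadlocked.
Key observation: starting with J6, each completion frees enough for the next — no one is permanently blocked.
A valid finishing order for the others: J6, J1, J5, J9, J8, J3, J4. Verifying each step:
  pool = (2, 1)
  run J6 (needs (2, 0), free (2, 1)); after release of (2, 1) the pool is (4, 2)
  run J1 (needs (3, 2), free (4, 2)); after release of (0, 2) the pool is (4, 4)
  run J5 (needs (4, 3), free (4, 4)); after release of (3, 1) the pool is (7, 5)
  run J9 (needs (6, 5), free (7, 5)); after release of (0, 2) the pool is (7, 7)
  run J8 (needs (5, 7), free (7, 7)); after release of (1, 1) the pool is (8, 8)
  run J3 (needs (7, 6), free (8, 8)); after release of (1, 0) the pool is (9, 8)
  run J4 (needs (9, 8), free (9, 8)); after release of (3, 1) the pool is (12, 9)


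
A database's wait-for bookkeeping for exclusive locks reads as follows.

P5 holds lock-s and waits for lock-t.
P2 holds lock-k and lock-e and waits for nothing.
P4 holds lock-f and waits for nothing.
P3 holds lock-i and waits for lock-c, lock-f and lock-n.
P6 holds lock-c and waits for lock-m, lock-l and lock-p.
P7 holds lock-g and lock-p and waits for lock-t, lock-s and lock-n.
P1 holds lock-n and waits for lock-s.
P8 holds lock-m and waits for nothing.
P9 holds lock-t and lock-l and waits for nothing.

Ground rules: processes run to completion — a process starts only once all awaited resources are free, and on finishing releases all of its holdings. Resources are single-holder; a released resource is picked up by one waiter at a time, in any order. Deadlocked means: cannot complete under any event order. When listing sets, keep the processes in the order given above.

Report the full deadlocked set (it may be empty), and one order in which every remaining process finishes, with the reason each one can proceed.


Nothing here is deadlocked.
Key observation: no waiting chain loops back on itself — every chain ends at a process that waits on nothing, so everyone eventually runs.
A valid finishing order for the others: P9, P8, P5, P1, P2, P7, P4, P6, P3.
Walking it through:
  P9: no waits; runs immediately, freeing lock-t and lock-l
  P8: no waits; runs immediately, freeing lock-m
  run P5 (all its waits — lock-t — are resolved); releases lock-s
  run P1 (all its waits — lock-s — are resolved); releases lock-n
  P2: no waits; runs immediately, freeing lock-k and lock-e
  run P7 (all its waits — lock-t, lock-s and lock-n — are resolved); releases lock-g and lock-p
  P4: no waits; runs immediately, freeing lock-f
  run P6 (all its waits — lock-m, lock-l and lock-p — are resolved); releases lock-c
  run P3 (all its waits — lock-c, lock-f and lock-n — are resolved); releases lock-i


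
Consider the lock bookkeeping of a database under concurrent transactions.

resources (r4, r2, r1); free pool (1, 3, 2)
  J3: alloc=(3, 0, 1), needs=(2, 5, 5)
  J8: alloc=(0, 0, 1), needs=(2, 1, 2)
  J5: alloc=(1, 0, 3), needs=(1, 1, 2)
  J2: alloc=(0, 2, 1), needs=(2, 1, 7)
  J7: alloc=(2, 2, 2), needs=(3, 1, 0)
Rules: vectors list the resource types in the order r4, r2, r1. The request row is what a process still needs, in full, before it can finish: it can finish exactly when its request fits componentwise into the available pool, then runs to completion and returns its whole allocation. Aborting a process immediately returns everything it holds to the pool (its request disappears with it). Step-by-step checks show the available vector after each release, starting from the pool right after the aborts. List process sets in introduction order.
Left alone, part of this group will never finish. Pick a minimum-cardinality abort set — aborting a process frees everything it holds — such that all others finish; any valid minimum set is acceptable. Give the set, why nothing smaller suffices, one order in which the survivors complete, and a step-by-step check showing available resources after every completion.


Minimum abort set: J2.
Key observation: aborting J2 returns (0, 2, 1), and J3 — hopeless before — runs at step 2 with the returned capacity in the pool.
No smaller set exists: with zero aborts the deadlock remains.
One survivor order: J5, J3, J7, J8. Step-by-step check (post-abort pool first):
  pool = (1, 5, 3)
  run J5 (needs (1, 1, 2), free (1, 5, 3)); after release of (1, 0, 3) the pool is (2, 5, 6)
  run J3 (needs (2, 5, 5), free (2, 5, 6)); after release of (3, 0, 1) the pool is (5, 5, 7)
  run J7 (needs (3, 1, 0), free (5, 5, 7)); after release of (2, 2, 2) the pool is (7, 7, 9)
  run J8 (needs (2, 1, 2), free (7, 7, 9)); after release of (0, 0, 1) the pool is (7, 7, 10)


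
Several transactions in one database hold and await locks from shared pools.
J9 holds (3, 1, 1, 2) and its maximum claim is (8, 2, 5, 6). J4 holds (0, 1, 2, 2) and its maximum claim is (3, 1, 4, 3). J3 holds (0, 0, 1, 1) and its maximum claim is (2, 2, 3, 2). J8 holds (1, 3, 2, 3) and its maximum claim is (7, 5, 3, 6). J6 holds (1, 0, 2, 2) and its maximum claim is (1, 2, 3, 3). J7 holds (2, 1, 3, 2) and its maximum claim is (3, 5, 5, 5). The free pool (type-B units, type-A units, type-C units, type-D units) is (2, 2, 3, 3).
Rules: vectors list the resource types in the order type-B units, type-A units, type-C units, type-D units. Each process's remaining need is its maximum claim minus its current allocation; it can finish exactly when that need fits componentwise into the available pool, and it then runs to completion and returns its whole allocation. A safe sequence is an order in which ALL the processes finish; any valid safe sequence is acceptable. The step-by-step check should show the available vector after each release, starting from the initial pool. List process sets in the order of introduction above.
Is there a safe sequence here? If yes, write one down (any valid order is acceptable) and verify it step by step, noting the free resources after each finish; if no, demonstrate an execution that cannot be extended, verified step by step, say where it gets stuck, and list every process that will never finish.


The state is UNSAFE.
Key observation: after J6, J4, J3 the pool peaks at (3, 3, 8, 8), and each blocked process is short somewhere: J9 on type-B units; J8 on type-B units; J7 on type-A units.
Going as far as possible: J6, J4, J3; after that, nothing fits. Walking it through:
  pool = (2, 2, 3, 3)
  J6: need (0, 2, 1, 1) fits (2, 2, 3, 3); releases (1, 0, 2, 2), pool now (3, 2, 5, 5)
  J4: need (3, 0, 2, 1) fits (3, 2, 5, 5); releases (0, 1, 2, 2), pool now (3, 3, 7, 7)
  J3: need (2, 2, 2, 1) fits (3, 3, 7, 7); releases (0, 0, 1, 1), pool now (3, 3, 8, 8)
  blocked: J9 wants (5, 1, 4, 4), pool (3, 3, 8, 8) — not enough type-B units
  blocked: J8 wants (6, 2, 1, 3), pool (3, 3, 8, 8) — not enough type-B units
  blocked: J7 wants (1, 4, 2, 3), pool (3, 3, 8, 8) — not enough type-A units
Never able to finish: J9, J8 and J7.


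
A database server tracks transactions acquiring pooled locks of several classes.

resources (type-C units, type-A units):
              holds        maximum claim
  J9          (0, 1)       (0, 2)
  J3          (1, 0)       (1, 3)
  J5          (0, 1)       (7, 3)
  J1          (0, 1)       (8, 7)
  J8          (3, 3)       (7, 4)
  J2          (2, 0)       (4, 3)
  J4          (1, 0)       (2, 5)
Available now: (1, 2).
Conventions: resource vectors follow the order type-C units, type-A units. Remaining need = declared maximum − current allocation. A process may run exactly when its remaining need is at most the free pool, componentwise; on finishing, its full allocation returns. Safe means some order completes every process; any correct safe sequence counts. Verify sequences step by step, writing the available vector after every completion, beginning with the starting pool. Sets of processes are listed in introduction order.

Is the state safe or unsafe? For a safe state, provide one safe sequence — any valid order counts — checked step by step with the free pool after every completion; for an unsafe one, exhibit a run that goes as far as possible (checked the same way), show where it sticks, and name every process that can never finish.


The state is SAFE; one workable sequence: J9, J3, J2, J8, J5, J4, J1.
Key observation: the order's first zero-slack moment is J3 ((0, 3) needed, (1, 3) free — a requested resource with nothing to spare).
Step-by-step check:
  pool = (1, 2)
  run J9 (needs (0, 1), free (1, 2)); after release of (0, 1) the pool is (1, 3)
  run J3 (needs (0, 3), free (1, 3)); after release of (1, 0) the pool is (2, 3)
  run J2 (needs (2, 3), free (2, 3)); after release of (2, 0) the pool is (4, 3)
  run J8 (needs (4, 1), free (4, 3)); after release of (3, 3) the pool is (7, 6)
  run J5 (needs (7, 2), free (7, 6)); after release of (0, 1) the pool is (7, 7)
  run J4 (needs (1, 5), free (7, 7)); after release of (1, 0) the pool is (8, 7)
  run J1 (needs (8, 6), free (8, 7)); after release of (0, 1) the pool is (8, 8)


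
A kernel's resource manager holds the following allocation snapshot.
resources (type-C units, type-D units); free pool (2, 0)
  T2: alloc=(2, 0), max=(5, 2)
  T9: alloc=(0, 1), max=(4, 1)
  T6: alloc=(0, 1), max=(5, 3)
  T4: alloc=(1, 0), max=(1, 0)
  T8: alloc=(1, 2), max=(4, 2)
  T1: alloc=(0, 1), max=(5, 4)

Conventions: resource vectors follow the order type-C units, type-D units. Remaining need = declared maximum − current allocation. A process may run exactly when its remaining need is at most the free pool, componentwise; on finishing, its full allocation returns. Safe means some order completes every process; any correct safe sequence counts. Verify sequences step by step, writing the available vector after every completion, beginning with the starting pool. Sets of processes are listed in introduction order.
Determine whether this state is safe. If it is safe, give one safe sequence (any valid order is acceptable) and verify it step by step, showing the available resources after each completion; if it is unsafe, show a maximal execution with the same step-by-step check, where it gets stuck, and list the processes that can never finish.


The state is SAFE; one workable sequence: T4, T8, T2, T9, T1, T6.
Key observation: at T8 the run first touches a limit — (3, 0) against (3, 0), exact on a resource it actually requests.
Step-by-step check:
  pool = (2, 0)
  T4: need (0, 0) fits (2, 0); releases (1, 0), pool now (3, 0)
  T8: need (3, 0) fits (3, 0); releases (1, 2), pool now (4, 2)
  T2: need (3, 2) fits (4, 2); releases (2, 0), pool now (6, 2)
  T9: need (4, 0) fits (6, 2); releases (0, 1), pool now (6, 3)
  T1: need (5, 3) fits (6, 3); releases (0, 1), pool now (6, 4)
  T6: need (5, 2) fits (6, 4); releases (0, 1), pool now (6, 5)


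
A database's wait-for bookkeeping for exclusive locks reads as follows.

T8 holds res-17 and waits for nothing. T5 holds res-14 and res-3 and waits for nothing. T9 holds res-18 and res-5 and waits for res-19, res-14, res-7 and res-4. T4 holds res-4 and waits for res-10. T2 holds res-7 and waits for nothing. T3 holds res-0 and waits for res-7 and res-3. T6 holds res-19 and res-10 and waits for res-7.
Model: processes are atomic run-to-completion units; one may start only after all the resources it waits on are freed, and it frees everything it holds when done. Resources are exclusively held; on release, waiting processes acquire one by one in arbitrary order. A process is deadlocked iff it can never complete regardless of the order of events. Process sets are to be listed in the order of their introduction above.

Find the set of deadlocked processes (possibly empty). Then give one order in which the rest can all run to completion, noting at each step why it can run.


No process is deadlocked.
Key observation: the wait relation is loop-free; peeling off processes with no waits unwinds the whole state.
The rest can finish in the order T2, T6, T5, T4, T9, T3, T8.
Walking it through:
  T2: no waits; runs immediately, freeing res-7
  T6: everything it awaited (res-7) is free; runs, freeing res-19 and res-10
  T5: no waits; runs immediately, freeing res-14 and res-3
  T4: everything it awaited (res-10) is free; runs, freeing res-4
  T9: everything it awaited (res-19, res-14, res-7 and res-4) is free; runs, freeing res-18 and res-5
  T3: everything it awaited (res-7 and res-3) is free; runs, freeing res-0
  T8: no waits; runs immediately, freeing res-17


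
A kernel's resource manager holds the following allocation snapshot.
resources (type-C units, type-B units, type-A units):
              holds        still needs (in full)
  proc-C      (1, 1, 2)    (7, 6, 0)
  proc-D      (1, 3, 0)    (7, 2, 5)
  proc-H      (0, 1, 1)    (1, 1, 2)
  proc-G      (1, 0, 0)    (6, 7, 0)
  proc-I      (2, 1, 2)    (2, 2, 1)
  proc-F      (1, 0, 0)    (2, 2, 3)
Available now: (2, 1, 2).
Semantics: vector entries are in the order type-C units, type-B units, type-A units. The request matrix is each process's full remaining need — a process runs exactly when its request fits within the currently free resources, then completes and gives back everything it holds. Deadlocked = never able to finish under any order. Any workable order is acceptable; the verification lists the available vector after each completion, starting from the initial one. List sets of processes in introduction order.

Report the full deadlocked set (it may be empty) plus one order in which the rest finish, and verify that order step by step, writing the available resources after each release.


Deadlocked: proc-C, proc-D and proc-G.
Key observation: no order helps: past proc-H, proc-F, proc-I, the free pool tops out at (5, 3, 5), below what each blocked process needs in type-C units.
The rest can finish in the order proc-H, proc-F, proc-I. Verifying each step:
  pool = (2, 1, 2)
  proc-H needs (1, 1, 2) <= (2, 1, 2) -> finishes; pool += (0, 1, 1) = (2, 2, 3)
  proc-F needs (2, 2, 3) <= (2, 2, 3) -> finishes; pool += (1, 0, 0) = (3, 2, 3)
  proc-I needs (2, 2, 1) <= (3, 2, 3) -> finishes; pool += (2, 1, 2) = (5, 3, 5)
The blocked processes can never fit:
  proc-C cannot run: need (7, 6, 0) vs free (5, 3, 5) (insufficient type-C units and type-B units)
  proc-D cannot run: need (7, 2, 5) vs free (5, 3, 5) (insufficient type-C units)
  proc-G cannot run: need (6, 7, 0) vs free (5, 3, 5) (insufficient type-C units and type-B units)


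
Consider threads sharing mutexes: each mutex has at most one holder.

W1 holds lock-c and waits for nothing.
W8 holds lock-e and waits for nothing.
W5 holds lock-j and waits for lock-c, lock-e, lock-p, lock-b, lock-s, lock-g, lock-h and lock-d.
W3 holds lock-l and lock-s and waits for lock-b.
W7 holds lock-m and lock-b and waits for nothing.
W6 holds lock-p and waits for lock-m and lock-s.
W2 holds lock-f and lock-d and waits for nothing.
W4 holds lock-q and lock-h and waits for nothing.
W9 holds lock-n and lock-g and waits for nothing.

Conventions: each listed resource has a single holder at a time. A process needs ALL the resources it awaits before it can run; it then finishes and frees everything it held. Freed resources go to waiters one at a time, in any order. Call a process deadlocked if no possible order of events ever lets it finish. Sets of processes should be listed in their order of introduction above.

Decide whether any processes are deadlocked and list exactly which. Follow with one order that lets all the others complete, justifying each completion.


No process is deadlocked.
Key observation: every chain of waits terminates; starting from the processes that wait on nothing, all the rest unlock in turn.
A valid finishing order for the others: W2, W7, W3, W6, W8, W9, W4, W1, W5.
Walking it through:
  W2: no waits; runs immediately, freeing lock-f and lock-d
  W7: no waits; runs immediately, freeing lock-m and lock-b
  run W3 (all its waits — lock-b — are resolved); releases lock-l and lock-s
  run W6 (all its waits — lock-m and lock-s — are resolved); releases lock-p
  W8: no waits; runs immediately, freeing lock-e
  W9: no waits; runs immediately, freeing lock-n and lock-g
  W4: no waits; runs immediately, freeing lock-q and lock-h
  W1: no waits; runs immediately, freeing lock-c
  run W5 (all its waits — lock-c, lock-e, lock-p, lock-b, lock-s, lock-g, lock-h and lock-d — are resolved); releases lock-j


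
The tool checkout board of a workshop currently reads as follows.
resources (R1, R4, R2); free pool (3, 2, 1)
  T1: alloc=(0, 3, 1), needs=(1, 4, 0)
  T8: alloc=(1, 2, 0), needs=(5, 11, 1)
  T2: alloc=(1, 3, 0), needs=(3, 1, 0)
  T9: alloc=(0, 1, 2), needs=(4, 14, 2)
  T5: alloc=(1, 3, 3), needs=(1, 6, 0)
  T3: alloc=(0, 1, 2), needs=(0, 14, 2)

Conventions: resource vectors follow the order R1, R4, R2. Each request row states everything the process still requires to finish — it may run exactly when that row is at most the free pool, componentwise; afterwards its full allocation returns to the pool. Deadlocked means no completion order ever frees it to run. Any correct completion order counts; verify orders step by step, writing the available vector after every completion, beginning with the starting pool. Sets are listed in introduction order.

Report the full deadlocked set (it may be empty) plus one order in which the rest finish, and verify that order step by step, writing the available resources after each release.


Deadlocked: T9 and T3.
Key observation: T2, T1, T5, T8 can finish, but then (6, 13, 5) is all there is, and the blocked group's R4 demands exceed it.
The rest can finish in the order T2, T1, T5, T8. Step-by-step check:
  pool = (3, 2, 1)
  T2 needs (3, 1, 0) <= (3, 2, 1) -> finishes; pool += (1, 3, 0) = (4, 5, 1)
  T1 needs (1, 4, 0) <= (4, 5, 1) -> finishes; pool += (0, 3, 1) = (4, 8, 2)
  T5 needs (1, 6, 0) <= (4, 8, 2) -> finishes; pool += (1, 3, 3) = (5, 11, 5)
  T8 needs (5, 11, 1) <= (5, 11, 5) -> finishes; pool += (1, 2, 0) = (6, 13, 5)
None of the blocked processes ever fits:
  blocked: T9 wants (4, 14, 2), pool (6, 13, 5) — not enough R4
  blocked: T3 wants (0, 14, 2), pool (6, 13, 5) — not enough R4


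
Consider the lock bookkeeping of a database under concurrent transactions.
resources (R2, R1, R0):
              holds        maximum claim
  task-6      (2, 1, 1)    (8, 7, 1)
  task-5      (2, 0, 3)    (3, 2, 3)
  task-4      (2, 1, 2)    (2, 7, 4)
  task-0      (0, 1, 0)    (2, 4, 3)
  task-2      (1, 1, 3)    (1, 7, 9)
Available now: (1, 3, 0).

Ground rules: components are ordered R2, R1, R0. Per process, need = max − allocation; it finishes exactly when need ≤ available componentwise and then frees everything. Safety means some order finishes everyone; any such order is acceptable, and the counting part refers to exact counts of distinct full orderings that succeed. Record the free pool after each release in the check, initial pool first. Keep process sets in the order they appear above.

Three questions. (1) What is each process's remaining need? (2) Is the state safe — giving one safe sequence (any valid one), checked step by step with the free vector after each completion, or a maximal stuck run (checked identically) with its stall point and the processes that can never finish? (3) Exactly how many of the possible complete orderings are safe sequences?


(1) Need matrix, components ordered R2, R1, R0:
  task-6: (6, 6, 0)
  task-5: (1, 2, 0)
  task-4: (0, 6, 2)
  task-0: (2, 3, 3)
  task-2: (0, 6, 6)
(2) UNSAFE.
Key observation: once task-5, task-0 finish, the pool peaks at (3, 4, 3) — and every remaining process still needs more R1 than that.
Going as far as possible: task-5, task-0; after that, nothing fits. Walking it through:
  pool = (1, 3, 0)
  task-5: need (1, 2, 0) fits (1, 3, 0); releases (2, 0, 3), pool now (3, 3, 3)
  task-0: need (2, 3, 3) fits (3, 3, 3); releases (0, 1, 0), pool now (3, 4, 3)
  task-6 cannot run: need (6, 6, 0) vs free (3, 4, 3) (insufficient R2 and R1)
  task-4 cannot run: need (0, 6, 2) vs free (3, 4, 3) (insufficient R1)
  task-2 cannot run: need (0, 6, 6) vs free (3, 4, 3) (insufficient R1 and R0)
Processes that can never finish: task-6, task-4 and task-2.
(3) Exactly 0 of the possible complete orderings are safe sequences.


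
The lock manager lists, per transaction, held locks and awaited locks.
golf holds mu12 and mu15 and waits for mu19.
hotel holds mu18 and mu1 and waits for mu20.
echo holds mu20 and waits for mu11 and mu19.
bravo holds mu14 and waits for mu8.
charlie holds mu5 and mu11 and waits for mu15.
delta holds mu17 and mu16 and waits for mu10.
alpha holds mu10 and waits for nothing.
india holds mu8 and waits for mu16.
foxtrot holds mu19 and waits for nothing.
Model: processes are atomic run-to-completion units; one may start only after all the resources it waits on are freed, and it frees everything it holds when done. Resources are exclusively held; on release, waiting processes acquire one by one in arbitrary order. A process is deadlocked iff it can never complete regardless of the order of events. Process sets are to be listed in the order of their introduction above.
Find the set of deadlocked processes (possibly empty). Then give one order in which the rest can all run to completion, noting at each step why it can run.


No process is deadlocked.
Key observation: the wait relation is loop-free; peeling off processes with no waits unwinds the whole state.
The rest can finish in the order foxtrot, golf, alpha, charlie, delta, echo, india, hotel, bravo.
Verifying each step:
  run foxtrot (it waits on nothing); releases mu19
  golf: everything it awaited (mu19) is free; runs, freeing mu12 and mu15
  run alpha (it waits on nothing); releases mu10
  charlie: everything it awaited (mu15) is free; runs, freeing mu5 and mu11
  delta: everything it awaited (mu10) is free; runs, freeing mu17 and mu16
  echo: everything it awaited (mu11 and mu19) is free; runs, freeing mu20
  india: everything it awaited (mu16) is free; runs, freeing mu8
  hotel: everything it awaited (mu20) is free; runs, freeing mu18 and mu1
  bravo: everything it awaited (mu8) is free; runs, freeing mu14


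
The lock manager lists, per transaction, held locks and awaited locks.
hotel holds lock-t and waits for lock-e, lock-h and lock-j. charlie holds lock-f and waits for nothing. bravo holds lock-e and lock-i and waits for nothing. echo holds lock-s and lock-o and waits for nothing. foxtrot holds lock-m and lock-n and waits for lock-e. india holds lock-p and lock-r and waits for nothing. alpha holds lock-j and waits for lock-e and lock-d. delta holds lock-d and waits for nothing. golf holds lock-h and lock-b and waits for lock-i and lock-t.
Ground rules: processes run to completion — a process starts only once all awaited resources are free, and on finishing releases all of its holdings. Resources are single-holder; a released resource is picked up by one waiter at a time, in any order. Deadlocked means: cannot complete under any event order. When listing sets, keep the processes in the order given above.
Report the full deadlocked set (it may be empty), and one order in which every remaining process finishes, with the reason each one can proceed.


Deadlocked: hotel and golf.
Key observation: nobody on the ring hotel -> golf -> hotel can start until another member finishes, which never happens; no other process is dragged down with it.
The rest can finish in the order bravo, delta, foxtrot, charlie, alpha, india, echo.
Step-by-step check:
  bravo waits on nothing -> runs at once and releases lock-e and lock-i
  delta waits on nothing -> runs at once and releases lock-d
  foxtrot: everything it awaited (lock-e) is free; runs, freeing lock-m and lock-n
  charlie waits on nothing -> runs at once and releases lock-f
  alpha: everything it awaited (lock-e and lock-d) is free; runs, freeing lock-j
  india waits on nothing -> runs at once and releases lock-p and lock-r
  echo waits on nothing -> runs at once and releases lock-s and lock-o
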